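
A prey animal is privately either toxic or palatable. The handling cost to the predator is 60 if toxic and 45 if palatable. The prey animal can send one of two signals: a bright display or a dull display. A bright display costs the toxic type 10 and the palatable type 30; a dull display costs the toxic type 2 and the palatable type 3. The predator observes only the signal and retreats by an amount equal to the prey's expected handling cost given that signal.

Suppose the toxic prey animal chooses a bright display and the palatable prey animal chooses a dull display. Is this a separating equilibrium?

If types separate, bright display earns payment 60 and dull display earns 45.
Toxic: bright display gives 60 − 10 = 50; dull display gives 45 − 2 = 43. No deviation. ✓
Palatable: dull display gives 45 − 3 = 42; bright display gives 60 − 30 = 30. No deviation. ✓
Neither type gains from mimicking the other.

Yes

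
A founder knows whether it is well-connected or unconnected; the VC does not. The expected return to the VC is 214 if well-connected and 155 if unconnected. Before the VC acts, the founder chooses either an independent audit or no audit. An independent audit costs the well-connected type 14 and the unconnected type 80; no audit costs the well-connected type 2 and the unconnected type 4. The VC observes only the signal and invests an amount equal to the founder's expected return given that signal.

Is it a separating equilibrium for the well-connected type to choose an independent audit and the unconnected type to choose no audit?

If types separate, audit earns payment 214 and no audit earns 155.
Well-connected: audit gives 214 − 14 = 200; no audit gives 155 − 2 = 153. No deviation. ✓
Unconnected: no audit gives 155 − 4 = 151; audit gives 214 − 80 = 134. No deviation. ✓
Both incentive constraints hold.

Yes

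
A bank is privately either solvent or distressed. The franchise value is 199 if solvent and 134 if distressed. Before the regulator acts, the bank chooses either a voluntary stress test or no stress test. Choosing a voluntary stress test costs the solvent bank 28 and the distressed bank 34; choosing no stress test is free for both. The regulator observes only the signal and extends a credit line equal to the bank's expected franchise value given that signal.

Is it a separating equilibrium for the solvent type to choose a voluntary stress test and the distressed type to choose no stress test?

No

If types separate, stress test earns payment 199 and no stress test earns 134.
Solvent: stress test gives 199 − 28 = 171; no stress test gives 134 − 0 = 134. No deviation. ✓
Distressed: no stress test gives 134 − 0 = 134; stress test gives 199 − 34 = 165. Would deviate. ✗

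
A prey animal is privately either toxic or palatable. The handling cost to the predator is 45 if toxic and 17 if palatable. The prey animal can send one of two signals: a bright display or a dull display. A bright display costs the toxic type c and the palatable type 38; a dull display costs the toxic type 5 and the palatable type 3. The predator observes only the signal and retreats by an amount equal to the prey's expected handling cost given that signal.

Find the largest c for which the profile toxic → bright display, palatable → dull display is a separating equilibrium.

33

Under separation: bright display → toxic (pays 45); dull display → palatable (pays 17).
Palatable: 17 − 3 = 14 ≥ 45 − 38 = 7. Holds regardless of c. ✓
Toxic: 45 − c ≥ 17 − 5, so c ≤ 45 − 12 = 33.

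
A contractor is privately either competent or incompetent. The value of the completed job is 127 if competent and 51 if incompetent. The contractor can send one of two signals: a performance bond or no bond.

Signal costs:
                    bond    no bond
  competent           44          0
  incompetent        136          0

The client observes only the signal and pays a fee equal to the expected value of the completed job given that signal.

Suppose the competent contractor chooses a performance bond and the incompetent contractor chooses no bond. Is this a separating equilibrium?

Yes

If types separate, bond earns payment 127 and no bond earns 51.
Competent: bond gives 127 − 44 = 83; no bond gives 51 − 0 = 51. No deviation. ✓
Incompetent: no bond gives 51 − 0 = 51; bond gives 127 − 136 = -9. No deviation. ✓
Both incentive constraints hold.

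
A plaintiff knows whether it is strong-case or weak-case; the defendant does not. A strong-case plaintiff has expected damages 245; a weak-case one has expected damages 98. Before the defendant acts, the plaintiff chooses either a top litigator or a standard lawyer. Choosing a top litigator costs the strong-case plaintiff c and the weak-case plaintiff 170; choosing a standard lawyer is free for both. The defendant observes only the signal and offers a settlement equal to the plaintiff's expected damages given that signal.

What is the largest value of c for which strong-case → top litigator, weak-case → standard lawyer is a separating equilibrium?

147

Under separation: top litigator → strong-case (pays 245); standard lawyer → weak-case (pays 98).
Weak-case: 98 − 0 = 98 ≥ 245 − 170 = 75. Holds regardless of c. ✓
Strong-case: 245 − c ≥ 98 − 0, so c ≤ 245 − 98 = 147.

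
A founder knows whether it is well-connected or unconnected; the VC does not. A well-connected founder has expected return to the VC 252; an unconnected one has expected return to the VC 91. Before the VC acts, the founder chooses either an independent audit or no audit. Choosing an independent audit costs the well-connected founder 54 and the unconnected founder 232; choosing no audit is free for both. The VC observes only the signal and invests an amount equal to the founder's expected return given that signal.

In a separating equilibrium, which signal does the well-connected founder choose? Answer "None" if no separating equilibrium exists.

audit

Try well-connected → audit, unconnected → no audit:
  Under separation the VC infers type exactly: audit → well-connected (pays 252), no audit → unconnected (pays 91).
  Well-connected: audit gives 252 − 54 = 198; no audit gives 91 − 0 = 91. No deviation. ✓
  Unconnected: no audit gives 91 − 0 = 91; audit gives 252 − 232 = 20. No deviation. ✓
Both hold — the well-connected type sends audit.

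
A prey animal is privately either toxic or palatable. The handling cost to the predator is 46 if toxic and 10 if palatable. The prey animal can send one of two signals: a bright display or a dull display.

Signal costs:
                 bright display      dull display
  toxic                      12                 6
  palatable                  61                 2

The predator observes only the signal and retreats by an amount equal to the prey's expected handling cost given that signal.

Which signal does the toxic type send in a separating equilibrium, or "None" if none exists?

Try toxic → bright display, palatable → dull display:
  If types separate, bright display earns payment 46 and dull display earns 10.
  Toxic: bright display gives 46 − 12 = 34; dull display gives 10 − 6 = 4. No deviation. ✓
  Palatable: dull display gives 10 − 2 = 8; bright display gives 46 − 61 = -15. No deviation. ✓
Both hold — the toxic type sends bright display.

bright display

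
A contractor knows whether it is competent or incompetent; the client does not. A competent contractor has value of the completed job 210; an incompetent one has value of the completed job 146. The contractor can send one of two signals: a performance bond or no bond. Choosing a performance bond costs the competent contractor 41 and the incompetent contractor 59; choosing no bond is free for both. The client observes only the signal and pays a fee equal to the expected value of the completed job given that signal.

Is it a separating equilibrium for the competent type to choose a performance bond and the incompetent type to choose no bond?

Under separation the client infers type exactly: bond → competent (pays 210), no bond → incompetent (pays 146).
Competent: bond gives 210 − 41 = 169; no bond gives 146 − 0 = 146. No deviation. ✓
Incompetent: no bond gives 146 − 0 = 146; bond gives 210 − 59 = 151. Would deviate. ✗

No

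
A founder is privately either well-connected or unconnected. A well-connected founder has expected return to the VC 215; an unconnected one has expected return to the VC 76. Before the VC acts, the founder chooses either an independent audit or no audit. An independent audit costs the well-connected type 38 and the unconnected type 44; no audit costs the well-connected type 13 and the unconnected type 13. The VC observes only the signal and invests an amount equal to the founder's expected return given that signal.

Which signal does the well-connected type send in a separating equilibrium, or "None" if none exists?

None

Try well-connected → audit, unconnected → no audit:
  If types separate, audit earns payment 215 and no audit earns 76.
  Well-connected: audit gives 215 − 38 = 177; no audit gives 76 − 13 = 63. No deviation. ✓
  Unconnected: no audit gives 76 − 13 = 63; audit gives 215 − 44 = 171. Would deviate. ✗
Try well-connected → no audit, unconnected → audit:
  If types separate, no audit earns payment 215 and audit earns 76.
  Well-connected: no audit gives 215 − 13 = 202; audit gives 76 − 38 = 38. No deviation. ✓
  Unconnected: audit gives 76 − 44 = 32; no audit gives 215 − 13 = 202. Would deviate. ✗
Neither assignment is incentive-compatible.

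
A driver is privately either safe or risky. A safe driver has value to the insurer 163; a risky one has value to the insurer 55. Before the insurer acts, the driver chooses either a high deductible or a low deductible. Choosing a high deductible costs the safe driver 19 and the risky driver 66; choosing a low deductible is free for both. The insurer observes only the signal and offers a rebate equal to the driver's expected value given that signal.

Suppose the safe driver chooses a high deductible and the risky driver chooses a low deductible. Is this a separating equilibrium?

If types separate, high deductible earns payment 163 and low deductible earns 55.
Safe: high deductible gives 163 − 19 = 144; low deductible gives 55 − 0 = 55. No deviation. ✓
Risky: low deductible gives 55 − 0 = 55; high deductible gives 163 − 66 = 97. Would deviate. ✗

No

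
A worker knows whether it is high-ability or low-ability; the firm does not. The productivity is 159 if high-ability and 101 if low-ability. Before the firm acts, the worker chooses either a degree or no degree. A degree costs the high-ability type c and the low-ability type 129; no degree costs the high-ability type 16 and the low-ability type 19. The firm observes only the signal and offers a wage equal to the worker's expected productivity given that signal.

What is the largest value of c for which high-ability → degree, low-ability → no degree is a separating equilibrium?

Under separation: degree → high-ability (pays 159); no degree → low-ability (pays 101).
Low-ability: 101 − 19 = 82 ≥ 159 − 129 = 30. Holds regardless of c. ✓
High-ability: 159 − c ≥ 101 − 16, so c ≤ 159 − 85 = 74.

74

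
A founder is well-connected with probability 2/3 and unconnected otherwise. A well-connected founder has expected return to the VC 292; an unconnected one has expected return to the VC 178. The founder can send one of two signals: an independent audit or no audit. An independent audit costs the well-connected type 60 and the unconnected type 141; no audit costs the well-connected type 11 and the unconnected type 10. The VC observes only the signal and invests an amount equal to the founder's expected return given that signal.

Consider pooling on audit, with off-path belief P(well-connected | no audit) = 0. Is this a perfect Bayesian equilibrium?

No

On the equilibrium path (audit) the VC holds the prior 2/3 and pays 2/3·292 + 1/3·178 = 254. Off-path (no audit) belief 0 gives 0·292 + 1·178 = 178.
Well-connected: audit gives 254 − 60 = 194; no audit gives 178 − 11 = 167. Stays. ✓
Unconnected: audit gives 254 − 141 = 113; no audit gives 178 − 10 = 168. Deviates. ✗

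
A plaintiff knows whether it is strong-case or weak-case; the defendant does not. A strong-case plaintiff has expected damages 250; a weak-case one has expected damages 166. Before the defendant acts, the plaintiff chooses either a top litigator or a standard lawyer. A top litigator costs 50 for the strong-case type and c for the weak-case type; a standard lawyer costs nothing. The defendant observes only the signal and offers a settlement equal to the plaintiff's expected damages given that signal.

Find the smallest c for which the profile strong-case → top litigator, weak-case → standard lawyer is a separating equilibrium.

84

Under separation: top litigator → strong-case (pays 250); standard lawyer → weak-case (pays 166).
Strong-case: 250 − 50 = 200 ≥ 166 − 0 = 166. Holds regardless of c. ✓
Weak-case: 166 − 0 ≥ 250 − c, so c ≥ 250 − 166 = 84.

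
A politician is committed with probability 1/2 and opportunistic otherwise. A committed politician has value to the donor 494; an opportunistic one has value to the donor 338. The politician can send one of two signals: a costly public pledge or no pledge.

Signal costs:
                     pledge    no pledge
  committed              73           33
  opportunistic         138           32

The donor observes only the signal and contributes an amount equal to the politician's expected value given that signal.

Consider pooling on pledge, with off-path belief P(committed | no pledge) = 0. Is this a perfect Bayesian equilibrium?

No

On the equilibrium path (pledge) the donor holds the prior 1/2 and pays 1/2·494 + 1/2·338 = 416. Off-path (no pledge) belief 0 gives 0·494 + 1·338 = 338.
Committed: pledge gives 416 − 73 = 343; no pledge gives 338 − 33 = 305. Stays. ✓
Opportunistic: pledge gives 416 − 138 = 278; no pledge gives 338 − 32 = 306. Deviates. ✗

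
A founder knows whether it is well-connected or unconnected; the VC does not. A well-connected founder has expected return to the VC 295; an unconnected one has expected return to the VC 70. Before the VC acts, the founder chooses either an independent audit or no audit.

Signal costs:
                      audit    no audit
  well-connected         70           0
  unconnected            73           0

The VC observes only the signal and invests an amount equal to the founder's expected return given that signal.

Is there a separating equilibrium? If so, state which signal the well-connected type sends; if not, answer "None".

Try well-connected → audit, unconnected → no audit:
  Under separation the VC infers type exactly: audit → well-connected (pays 295), no audit → unconnected (pays 70).
  Well-connected: audit gives 295 − 70 = 225; no audit gives 70 − 0 = 70. No deviation. ✓
  Unconnected: no audit gives 70 − 0 = 70; audit gives 295 − 73 = 222. Would deviate. ✗
Try well-connected → no audit, unconnected → audit:
  Under separation the VC infers type exactly: no audit → well-connected (pays 295), audit → unconnected (pays 70).
  Well-connected: no audit gives 295 − 0 = 295; audit gives 70 − 70 = 0. No deviation. ✓
  Unconnected: audit gives 70 − 73 = -3; no audit gives 295 − 0 = 295. Would deviate. ✗
Neither assignment is incentive-compatible.

None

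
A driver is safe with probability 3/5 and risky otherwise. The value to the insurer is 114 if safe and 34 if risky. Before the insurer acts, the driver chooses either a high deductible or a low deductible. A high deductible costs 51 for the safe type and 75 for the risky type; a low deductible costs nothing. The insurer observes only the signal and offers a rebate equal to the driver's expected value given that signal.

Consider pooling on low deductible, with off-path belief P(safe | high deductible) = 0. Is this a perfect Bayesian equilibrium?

On the equilibrium path (low deductible) the insurer holds the prior 3/5 and pays 3/5·114 + 2/5·34 = 82. Off-path (high deductible) belief 0 gives 0·114 + 1·34 = 34.
Safe: low deductible gives 82 − 0 = 82; high deductible gives 34 − 51 = -17. Stays. ✓
Risky: low deductible gives 82 − 0 = 82; high deductible gives 34 − 75 = -41. Stays. ✓
Beliefs are Bayes-consistent on-path and both types best-respond.

Yes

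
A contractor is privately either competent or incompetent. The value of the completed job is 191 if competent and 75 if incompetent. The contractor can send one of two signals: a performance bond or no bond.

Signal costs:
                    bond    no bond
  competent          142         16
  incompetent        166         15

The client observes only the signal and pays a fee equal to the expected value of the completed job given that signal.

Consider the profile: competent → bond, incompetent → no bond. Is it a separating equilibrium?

No

If types separate, bond earns payment 191 and no bond earns 75.
Competent: bond gives 191 − 142 = 49; no bond gives 75 − 16 = 59. Would deviate. ✗
Incompetent: no bond gives 75 − 15 = 60; bond gives 191 − 166 = 25. No deviation. ✓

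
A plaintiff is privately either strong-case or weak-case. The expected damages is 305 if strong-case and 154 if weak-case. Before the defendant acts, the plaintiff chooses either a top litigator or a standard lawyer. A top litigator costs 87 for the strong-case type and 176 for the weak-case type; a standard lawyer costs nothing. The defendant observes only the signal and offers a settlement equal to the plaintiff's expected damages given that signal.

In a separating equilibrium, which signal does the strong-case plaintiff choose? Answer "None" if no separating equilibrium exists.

top litigator

Try strong-case → top litigator, weak-case → standard lawyer:
  If types separate, top litigator earns payment 305 and standard lawyer earns 154.
  Strong-case: top litigator gives 305 − 87 = 218; standard lawyer gives 154 − 0 = 154. No deviation. ✓
  Weak-case: standard lawyer gives 154 − 0 = 154; top litigator gives 305 − 176 = 129. No deviation. ✓
Both hold — the strong-case type sends top litigator.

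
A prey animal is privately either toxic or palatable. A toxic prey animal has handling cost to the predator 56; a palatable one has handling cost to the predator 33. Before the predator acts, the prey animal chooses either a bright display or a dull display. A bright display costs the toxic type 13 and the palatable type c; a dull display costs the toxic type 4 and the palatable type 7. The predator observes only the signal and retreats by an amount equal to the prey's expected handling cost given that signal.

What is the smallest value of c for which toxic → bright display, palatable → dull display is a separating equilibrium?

30

Under separation: bright display → toxic (pays 56); dull display → palatable (pays 33).
Toxic: 56 − 13 = 43 ≥ 33 − 4 = 29. Holds regardless of c. ✓
Palatable: 33 − 7 ≥ 56 − c, so c ≥ 56 − 26 = 30.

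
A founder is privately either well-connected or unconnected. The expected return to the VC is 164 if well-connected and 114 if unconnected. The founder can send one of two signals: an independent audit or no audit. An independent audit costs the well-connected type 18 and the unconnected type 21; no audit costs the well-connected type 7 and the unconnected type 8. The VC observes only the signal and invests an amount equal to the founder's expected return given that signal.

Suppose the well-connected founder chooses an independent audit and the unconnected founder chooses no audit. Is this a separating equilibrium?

No

Under separation the VC infers type exactly: audit → well-connected (pays 164), no audit → unconnected (pays 114).
Well-connected: audit gives 164 − 18 = 146; no audit gives 114 − 7 = 107. No deviation. ✓
Unconnected: no audit gives 114 − 8 = 106; audit gives 164 − 21 = 143. Would deviate. ✗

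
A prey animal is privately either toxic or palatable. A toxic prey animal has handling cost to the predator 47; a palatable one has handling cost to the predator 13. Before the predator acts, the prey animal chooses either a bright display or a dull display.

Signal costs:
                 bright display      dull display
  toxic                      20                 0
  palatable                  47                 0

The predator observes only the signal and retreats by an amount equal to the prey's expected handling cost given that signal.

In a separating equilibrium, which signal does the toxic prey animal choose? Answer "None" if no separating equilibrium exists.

bright display

Try toxic → bright display, palatable → dull display:
  If types separate, bright display earns payment 47 and dull display earns 13.
  Toxic: bright display gives 47 − 20 = 27; dull display gives 13 − 0 = 13. No deviation. ✓
  Palatable: dull display gives 13 − 0 = 13; bright display gives 47 − 47 = 0. No deviation. ✓
Both hold — the toxic type sends bright display.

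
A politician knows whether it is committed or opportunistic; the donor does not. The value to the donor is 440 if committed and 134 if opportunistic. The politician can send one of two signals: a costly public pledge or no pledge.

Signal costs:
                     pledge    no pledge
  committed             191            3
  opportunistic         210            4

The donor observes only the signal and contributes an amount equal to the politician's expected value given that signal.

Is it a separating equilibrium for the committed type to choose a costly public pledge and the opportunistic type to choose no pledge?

No

If types separate, pledge earns payment 440 and no pledge earns 134.
Committed: pledge gives 440 − 191 = 249; no pledge gives 134 − 3 = 131. No deviation. ✓
Opportunistic: no pledge gives 134 − 4 = 130; pledge gives 440 − 210 = 230. Would deviate. ✗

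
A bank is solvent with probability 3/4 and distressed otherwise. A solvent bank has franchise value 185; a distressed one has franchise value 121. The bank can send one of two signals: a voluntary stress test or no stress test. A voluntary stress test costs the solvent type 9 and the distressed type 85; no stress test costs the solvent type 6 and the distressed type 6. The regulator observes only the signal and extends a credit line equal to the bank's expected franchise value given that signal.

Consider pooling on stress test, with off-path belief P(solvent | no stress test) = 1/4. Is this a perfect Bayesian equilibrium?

No

At the pooled signal (stress test) the regulator holds the prior 3/4 and pays 3/4·185 + 1/4·121 = 169. Off-path (no stress test) belief 1/4 gives 1/4·185 + 3/4·121 = 137.
Solvent: stress test gives 169 − 9 = 160; no stress test gives 137 − 6 = 131. Stays. ✓
Distressed: stress test gives 169 − 85 = 84; no stress test gives 137 − 6 = 131. Deviates. ✗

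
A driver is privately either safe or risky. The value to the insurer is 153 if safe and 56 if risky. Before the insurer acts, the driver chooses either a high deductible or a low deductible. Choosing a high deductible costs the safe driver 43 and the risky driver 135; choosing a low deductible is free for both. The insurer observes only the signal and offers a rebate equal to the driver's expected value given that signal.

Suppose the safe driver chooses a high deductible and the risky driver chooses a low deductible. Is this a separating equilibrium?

Yes

Under separation the insurer infers type exactly: high deductible → safe (pays 153), low deductible → risky (pays 56).
Safe: high deductible gives 153 − 43 = 110; low deductible gives 56 − 0 = 56. No deviation. ✓
Risky: low deductible gives 56 − 0 = 56; high deductible gives 153 − 135 = 18. No deviation. ✓
Neither type gains from mimicking the other.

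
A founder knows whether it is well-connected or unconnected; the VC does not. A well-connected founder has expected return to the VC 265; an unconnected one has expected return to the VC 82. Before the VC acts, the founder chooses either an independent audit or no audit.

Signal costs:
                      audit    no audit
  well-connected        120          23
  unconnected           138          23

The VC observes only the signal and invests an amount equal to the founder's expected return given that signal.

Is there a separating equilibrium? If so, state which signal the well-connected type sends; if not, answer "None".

Try well-connected → audit, unconnected → no audit:
  Under separation the VC infers type exactly: audit → well-connected (pays 265), no audit → unconnected (pays 82).
  Well-connected: audit gives 265 − 120 = 145; no audit gives 82 − 23 = 59. No deviation. ✓
  Unconnected: no audit gives 82 − 23 = 59; audit gives 265 − 138 = 127. Would deviate. ✗
Try well-connected → no audit, unconnected → audit:
  Under separation the VC infers type exactly: no audit → well-connected (pays 265), audit → unconnected (pays 82).
  Well-connected: no audit gives 265 − 23 = 242; audit gives 82 − 120 = -38. No deviation. ✓
  Unconnected: audit gives 82 − 138 = -56; no audit gives 265 − 23 = 242. Would deviate. ✗
Neither assignment is incentive-compatible.

None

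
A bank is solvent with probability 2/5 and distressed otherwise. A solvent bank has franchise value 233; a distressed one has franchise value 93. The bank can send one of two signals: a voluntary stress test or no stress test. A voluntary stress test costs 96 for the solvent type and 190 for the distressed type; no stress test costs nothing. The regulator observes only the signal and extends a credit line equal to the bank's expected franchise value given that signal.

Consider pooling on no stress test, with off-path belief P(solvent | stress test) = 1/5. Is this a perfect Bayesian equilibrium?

Yes

On the equilibrium path (no stress test) the regulator holds the prior 2/5 and pays 2/5·233 + 3/5·93 = 149. Off-path (stress test) belief 1/5 gives 1/5·233 + 4/5·93 = 121.
Solvent: no stress test gives 149 − 0 = 149; stress test gives 121 − 96 = 25. Stays. ✓
Distressed: no stress test gives 149 − 0 = 149; stress test gives 121 − 190 = -69. Stays. ✓
Beliefs are Bayes-consistent on-path and both types best-respond.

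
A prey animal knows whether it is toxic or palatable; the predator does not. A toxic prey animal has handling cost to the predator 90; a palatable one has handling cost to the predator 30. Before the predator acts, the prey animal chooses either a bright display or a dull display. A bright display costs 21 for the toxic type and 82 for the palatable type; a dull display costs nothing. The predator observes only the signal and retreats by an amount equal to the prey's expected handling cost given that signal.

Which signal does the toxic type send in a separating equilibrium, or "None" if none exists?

bright display

Try toxic → bright display, palatable → dull display:
  Under separation the predator infers type exactly: bright display → toxic (pays 90), dull display → palatable (pays 30).
  Toxic: bright display gives 90 − 21 = 69; dull display gives 30 − 0 = 30. No deviation. ✓
  Palatable: dull display gives 30 − 0 = 30; bright display gives 90 − 82 = 8. No deviation. ✓
Both hold — the toxic type sends bright display.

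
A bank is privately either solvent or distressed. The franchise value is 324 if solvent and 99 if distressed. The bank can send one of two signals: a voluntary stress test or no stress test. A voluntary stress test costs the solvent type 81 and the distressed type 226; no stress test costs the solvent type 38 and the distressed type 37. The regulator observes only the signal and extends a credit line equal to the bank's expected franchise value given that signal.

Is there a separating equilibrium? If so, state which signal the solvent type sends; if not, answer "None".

Try solvent → stress test, distressed → no stress test:
  If types separate, stress test earns payment 324 and no stress test earns 99.
  Solvent: stress test gives 324 − 81 = 243; no stress test gives 99 − 38 = 61. No deviation. ✓
  Distressed: no stress test gives 99 − 37 = 62; stress test gives 324 − 226 = 98. Would deviate. ✗
Try solvent → no stress test, distressed → stress test:
  If types separate, no stress test earns payment 324 and stress test earns 99.
  Solvent: no stress test gives 324 − 38 = 286; stress test gives 99 − 81 = 18. No deviation. ✓
  Distressed: stress test gives 99 − 226 = -127; no stress test gives 324 − 37 = 287. Would deviate. ✗
Neither assignment is incentive-compatible.

None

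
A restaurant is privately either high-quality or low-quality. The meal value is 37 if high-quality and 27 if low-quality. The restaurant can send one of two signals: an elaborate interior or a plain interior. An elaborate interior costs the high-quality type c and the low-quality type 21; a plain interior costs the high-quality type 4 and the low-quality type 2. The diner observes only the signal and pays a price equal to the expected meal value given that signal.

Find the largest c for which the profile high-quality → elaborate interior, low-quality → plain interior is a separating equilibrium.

Under separation: elaborate interior → high-quality (pays 37); plain interior → low-quality (pays 27).
Low-quality: 27 − 2 = 25 ≥ 37 − 21 = 16. Holds regardless of c. ✓
High-quality: 37 − c ≥ 27 − 4, so c ≤ 37 − 23 = 14.

14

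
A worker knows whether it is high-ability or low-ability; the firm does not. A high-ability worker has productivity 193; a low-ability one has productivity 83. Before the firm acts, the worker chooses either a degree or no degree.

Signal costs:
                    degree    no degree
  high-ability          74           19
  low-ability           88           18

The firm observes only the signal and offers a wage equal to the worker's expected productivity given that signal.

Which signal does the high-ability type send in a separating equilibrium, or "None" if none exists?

Try high-ability → degree, low-ability → no degree:
  If types separate, degree earns payment 193 and no degree earns 83.
  High-ability: degree gives 193 − 74 = 119; no degree gives 83 − 19 = 64. No deviation. ✓
  Low-ability: no degree gives 83 − 18 = 65; degree gives 193 − 88 = 105. Would deviate. ✗
Try high-ability → no degree, low-ability → degree:
  If types separate, no degree earns payment 193 and degree earns 83.
  High-ability: no degree gives 193 − 19 = 174; degree gives 83 − 74 = 9. No deviation. ✓
  Low-ability: degree gives 83 − 88 = -5; no degree gives 193 − 18 = 175. Would deviate. ✗
Neither assignment is incentive-compatible.

None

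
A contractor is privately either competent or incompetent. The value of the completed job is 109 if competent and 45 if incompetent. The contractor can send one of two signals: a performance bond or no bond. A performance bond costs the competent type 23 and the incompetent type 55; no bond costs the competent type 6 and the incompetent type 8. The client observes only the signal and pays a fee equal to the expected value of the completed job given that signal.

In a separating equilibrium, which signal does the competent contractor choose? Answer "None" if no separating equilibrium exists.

Try competent → bond, incompetent → no bond:
  Under separation the client infers type exactly: bond → competent (pays 109), no bond → incompetent (pays 45).
  Competent: bond gives 109 − 23 = 86; no bond gives 45 − 6 = 39. No deviation. ✓
  Incompetent: no bond gives 45 − 8 = 37; bond gives 109 − 55 = 54. Would deviate. ✗
Try competent → no bond, incompetent → bond:
  Under separation the client infers type exactly: no bond → competent (pays 109), bond → incompetent (pays 45).
  Competent: no bond gives 109 − 6 = 103; bond gives 45 − 23 = 22. No deviation. ✓
  Incompetent: bond gives 45 − 55 = -10; no bond gives 109 − 8 = 101. Would deviate. ✗
Neither assignment is incentive-compatible.

None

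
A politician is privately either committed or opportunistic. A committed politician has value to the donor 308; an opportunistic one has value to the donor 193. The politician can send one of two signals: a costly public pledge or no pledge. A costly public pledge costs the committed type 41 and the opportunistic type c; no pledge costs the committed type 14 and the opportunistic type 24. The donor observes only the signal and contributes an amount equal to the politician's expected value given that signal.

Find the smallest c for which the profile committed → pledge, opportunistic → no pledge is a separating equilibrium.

Under separation: pledge → committed (pays 308); no pledge → opportunistic (pays 193).
Committed: 308 − 41 = 267 ≥ 193 − 14 = 179. Holds regardless of c. ✓
Opportunistic: 193 − 24 ≥ 308 − c, so c ≥ 308 − 169 = 139.

139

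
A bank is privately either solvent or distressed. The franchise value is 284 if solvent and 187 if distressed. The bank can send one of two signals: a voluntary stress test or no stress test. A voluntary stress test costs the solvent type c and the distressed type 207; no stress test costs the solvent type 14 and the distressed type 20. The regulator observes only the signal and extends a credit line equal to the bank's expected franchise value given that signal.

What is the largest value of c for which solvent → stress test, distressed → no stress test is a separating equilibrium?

111

Under separation: stress test → solvent (pays 284); no stress test → distressed (pays 187).
Distressed: 187 − 20 = 167 ≥ 284 − 207 = 77. Holds regardless of c. ✓
Solvent: 284 − c ≥ 187 − 14, so c ≤ 284 − 173 = 111.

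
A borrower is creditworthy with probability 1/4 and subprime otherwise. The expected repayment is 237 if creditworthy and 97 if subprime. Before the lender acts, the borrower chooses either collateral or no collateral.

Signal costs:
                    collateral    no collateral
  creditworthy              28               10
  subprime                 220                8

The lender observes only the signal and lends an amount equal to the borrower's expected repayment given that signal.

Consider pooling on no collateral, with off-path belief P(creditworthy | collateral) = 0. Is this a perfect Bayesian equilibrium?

On the equilibrium path (no collateral) the lender holds the prior 1/4 and pays 1/4·237 + 3/4·97 = 132. Off-path (collateral) belief 0 gives 0·237 + 1·97 = 97.
Creditworthy: no collateral gives 132 − 10 = 122; collateral gives 97 − 28 = 69. Stays. ✓
Subprime: no collateral gives 132 − 8 = 124; collateral gives 97 − 220 = -123. Stays. ✓
Beliefs are Bayes-consistent on-path and both types best-respond.

Yes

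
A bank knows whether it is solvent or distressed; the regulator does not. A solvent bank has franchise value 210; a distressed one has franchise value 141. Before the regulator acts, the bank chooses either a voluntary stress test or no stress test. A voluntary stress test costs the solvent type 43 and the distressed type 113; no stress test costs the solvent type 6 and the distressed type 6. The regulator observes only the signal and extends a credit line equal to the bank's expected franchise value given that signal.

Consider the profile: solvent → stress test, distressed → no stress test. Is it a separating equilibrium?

If types separate, stress test earns payment 210 and no stress test earns 141.
Solvent: stress test gives 210 − 43 = 167; no stress test gives 141 − 6 = 135. No deviation. ✓
Distressed: no stress test gives 141 − 6 = 135; stress test gives 210 − 113 = 97. No deviation. ✓
Both incentive constraints hold.

Yes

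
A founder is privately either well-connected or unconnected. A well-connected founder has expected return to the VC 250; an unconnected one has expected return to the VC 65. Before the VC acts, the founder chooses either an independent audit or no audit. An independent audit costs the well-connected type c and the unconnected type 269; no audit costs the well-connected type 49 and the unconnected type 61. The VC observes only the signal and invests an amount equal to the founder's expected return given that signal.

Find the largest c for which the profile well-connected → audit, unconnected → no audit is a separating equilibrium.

234

Under separation: audit → well-connected (pays 250); no audit → unconnected (pays 65).
Unconnected: 65 − 61 = 4 ≥ 250 − 269 = -19. Holds regardless of c. ✓
Well-connected: 250 − c ≥ 65 − 49, so c ≤ 250 − 16 = 234.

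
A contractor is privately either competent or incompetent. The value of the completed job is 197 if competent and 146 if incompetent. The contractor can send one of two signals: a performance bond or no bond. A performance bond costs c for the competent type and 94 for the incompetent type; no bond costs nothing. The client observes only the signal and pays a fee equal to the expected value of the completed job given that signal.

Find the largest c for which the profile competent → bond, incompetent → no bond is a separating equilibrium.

51

Under separation: bond → competent (pays 197); no bond → incompetent (pays 146).
Incompetent: 146 − 0 = 146 ≥ 197 − 94 = 103. Holds regardless of c. ✓
Competent: 197 − c ≥ 146 − 0, so c ≤ 197 − 146 = 51.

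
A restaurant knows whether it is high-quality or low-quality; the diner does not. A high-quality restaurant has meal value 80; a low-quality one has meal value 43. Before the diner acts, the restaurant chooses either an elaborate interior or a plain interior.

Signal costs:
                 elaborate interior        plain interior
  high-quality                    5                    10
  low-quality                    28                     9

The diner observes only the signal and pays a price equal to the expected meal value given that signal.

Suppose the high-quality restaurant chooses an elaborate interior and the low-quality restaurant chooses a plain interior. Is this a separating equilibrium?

No

If types separate, elaborate interior earns payment 80 and plain interior earns 43.
High-quality: elaborate interior gives 80 − 5 = 75; plain interior gives 43 − 10 = 33. No deviation. ✓
Low-quality: plain interior gives 43 − 9 = 34; elaborate interior gives 80 − 28 = 52. Would deviate. ✗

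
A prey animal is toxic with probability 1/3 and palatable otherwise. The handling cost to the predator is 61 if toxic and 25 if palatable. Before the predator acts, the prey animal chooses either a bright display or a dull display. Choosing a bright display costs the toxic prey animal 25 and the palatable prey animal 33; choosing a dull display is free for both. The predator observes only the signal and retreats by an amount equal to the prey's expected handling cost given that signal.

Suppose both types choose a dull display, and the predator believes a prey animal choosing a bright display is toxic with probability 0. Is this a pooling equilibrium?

Yes

At the pooled signal (dull display) the predator holds the prior 1/3 and pays 1/3·61 + 2/3·25 = 37. Off-path (bright display) belief 0 gives 0·61 + 1·25 = 25.
Toxic: dull display gives 37 − 0 = 37; bright display gives 25 − 25 = 0. Stays. ✓
Palatable: dull display gives 37 − 0 = 37; bright display gives 25 − 33 = -8. Stays. ✓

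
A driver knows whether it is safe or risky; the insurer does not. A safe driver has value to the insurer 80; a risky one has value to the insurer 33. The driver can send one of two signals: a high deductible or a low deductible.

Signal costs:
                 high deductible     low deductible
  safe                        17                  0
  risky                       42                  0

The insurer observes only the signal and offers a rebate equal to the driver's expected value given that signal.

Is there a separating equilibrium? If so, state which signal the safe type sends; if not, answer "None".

Try safe → high deductible, risky → low deductible:
  If types separate, high deductible earns payment 80 and low deductible earns 33.
  Safe: high deductible gives 80 − 17 = 63; low deductible gives 33 − 0 = 33. No deviation. ✓
  Risky: low deductible gives 33 − 0 = 33; high deductible gives 80 − 42 = 38. Would deviate. ✗
Try safe → low deductible, risky → high deductible:
  If types separate, low deductible earns payment 80 and high deductible earns 33.
  Safe: low deductible gives 80 − 0 = 80; high deductible gives 33 − 17 = 16. No deviation. ✓
  Risky: high deductible gives 33 − 42 = -9; low deductible gives 80 − 0 = 80. Would deviate. ✗
Neither assignment is incentive-compatible.

None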